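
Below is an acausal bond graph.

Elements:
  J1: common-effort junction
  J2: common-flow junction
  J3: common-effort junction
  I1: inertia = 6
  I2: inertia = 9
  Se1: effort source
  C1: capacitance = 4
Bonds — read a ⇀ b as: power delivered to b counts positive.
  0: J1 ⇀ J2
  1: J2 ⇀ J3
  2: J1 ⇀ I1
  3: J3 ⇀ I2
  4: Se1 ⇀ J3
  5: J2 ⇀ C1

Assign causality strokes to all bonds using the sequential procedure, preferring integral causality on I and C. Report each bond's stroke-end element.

b0 →J1
b1 →J2
b2 →I1
b3 →I2
b4 →J3
b5 →J2

#4 stroke at J3  (source Se1 imposes e)
#1 stroke at J2  (J3 effort already set via bond 4)
#3 stroke at I2  (J3 effort already set via bond 4)
#2 stroke at I1  (prefer integral on I1)
#0 stroke at J1  (J1 needs exactly one e-in)
#5 stroke at J2  (J2 flow already set via bond 0)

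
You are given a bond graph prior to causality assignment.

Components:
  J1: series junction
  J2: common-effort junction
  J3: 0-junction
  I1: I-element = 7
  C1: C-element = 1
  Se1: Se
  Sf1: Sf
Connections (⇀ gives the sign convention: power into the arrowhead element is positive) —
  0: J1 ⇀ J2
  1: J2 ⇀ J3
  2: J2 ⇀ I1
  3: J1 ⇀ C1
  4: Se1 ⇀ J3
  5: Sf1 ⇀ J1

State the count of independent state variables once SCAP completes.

2  (C1, I1 all integral)

bond 4 stroke at J3  (Se1 (Se) sets effort on bond)
bond 5 stroke at Sf1  (Sf1: flow source, stroke at near end)
bond 0 stroke at J1  (J1 flow already set via bond 5)
bond 3 stroke at J1  (common-f at J1 fixed by 5)
bond 1 stroke at J2  (common-e at J3 fixed by 4)
bond 2 stroke at I1  (common-e at J2 fixed by 1)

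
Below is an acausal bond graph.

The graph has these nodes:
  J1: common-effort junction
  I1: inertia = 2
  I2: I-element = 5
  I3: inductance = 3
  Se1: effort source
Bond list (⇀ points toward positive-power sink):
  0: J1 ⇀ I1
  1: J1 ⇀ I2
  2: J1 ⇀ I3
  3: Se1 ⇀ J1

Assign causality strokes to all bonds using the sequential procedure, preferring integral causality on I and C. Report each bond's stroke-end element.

bond 3 stroke at J1  (source Se1 imposes e)
bond 0 stroke at I1  (0-jn J1 has e-setter on 3)
bond 1 stroke at I2  (J1: bond 3 brought effort, rest push out)
bond 2 stroke at I3  (common-e at J1 fixed by 3)

#0 |I1
#1 |I2
#2 |I3
#3 |J1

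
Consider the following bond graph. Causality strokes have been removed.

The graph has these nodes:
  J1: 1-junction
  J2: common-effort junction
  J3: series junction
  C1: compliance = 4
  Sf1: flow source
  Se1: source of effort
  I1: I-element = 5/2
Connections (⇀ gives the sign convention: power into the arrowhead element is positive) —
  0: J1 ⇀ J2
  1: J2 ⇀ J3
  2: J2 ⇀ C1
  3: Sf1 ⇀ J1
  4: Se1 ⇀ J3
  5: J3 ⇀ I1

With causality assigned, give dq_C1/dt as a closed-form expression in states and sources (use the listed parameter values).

dq_C1/dt = F_Sf1 - 2*p_I1/5

#3 →Sf1  (Sf1 fixes flow; stroke at Sf1)
#4 →J3  (Se1 fixes effort; stroke away)
#0 →J1  (common-f at J1 fixed by 3)
#2 →J2  (prefer integral on C1)
#1 →J3  (J2 effort already set via bond 2)
#5 →I1  (J3: last free bond brings flow in)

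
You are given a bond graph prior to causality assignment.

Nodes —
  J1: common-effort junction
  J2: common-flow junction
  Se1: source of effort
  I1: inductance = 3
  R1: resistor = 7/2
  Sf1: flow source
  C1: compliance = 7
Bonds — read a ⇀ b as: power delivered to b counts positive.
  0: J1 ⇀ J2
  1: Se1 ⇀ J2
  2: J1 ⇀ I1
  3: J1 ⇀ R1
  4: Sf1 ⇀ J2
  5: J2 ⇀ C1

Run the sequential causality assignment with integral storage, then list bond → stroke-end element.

#1 →J2  (source Se1 imposes e)
#4 →Sf1  (Sf1 fixes flow; stroke at Sf1)
#0 →J2  (1-jn J2 has f-setter on 4)
#5 →J2  (J2: bond 4 brought flow, rest push out)
#2 →I1  (prefer integral on I1)
#3 →J1  (J1: last free bond brings effort in)

bond 0 stroke at J2
bond 1 stroke at J2
bond 2 stroke at I1
bond 3 stroke at J1
bond 4 stroke at Sf1
bond 5 stroke at J2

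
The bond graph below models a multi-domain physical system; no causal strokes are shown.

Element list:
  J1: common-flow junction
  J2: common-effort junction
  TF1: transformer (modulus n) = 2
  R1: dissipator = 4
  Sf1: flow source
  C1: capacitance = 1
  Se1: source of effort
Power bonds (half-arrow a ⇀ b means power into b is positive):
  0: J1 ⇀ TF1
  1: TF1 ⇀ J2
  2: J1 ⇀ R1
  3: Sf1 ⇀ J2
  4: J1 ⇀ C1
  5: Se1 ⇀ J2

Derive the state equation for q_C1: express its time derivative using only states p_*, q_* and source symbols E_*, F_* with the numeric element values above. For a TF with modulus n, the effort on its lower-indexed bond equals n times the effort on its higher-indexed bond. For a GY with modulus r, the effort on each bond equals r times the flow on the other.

dq_C1/dt = -E_Se1/2 - q_C1/4

bond 3 →Sf1  (Sf1: flow source, stroke at near end)
bond 5 →J2  (source Se1 imposes e)
bond 1 →TF1  (0-jn J2 has e-setter on 5)
bond 0 →J1  (through TF1, causality passes straight; one stroke at TF1)
bond 4 →J1  (C1: C, integral causality)
bond 2 →R1  (J1: last free bond brings flow in)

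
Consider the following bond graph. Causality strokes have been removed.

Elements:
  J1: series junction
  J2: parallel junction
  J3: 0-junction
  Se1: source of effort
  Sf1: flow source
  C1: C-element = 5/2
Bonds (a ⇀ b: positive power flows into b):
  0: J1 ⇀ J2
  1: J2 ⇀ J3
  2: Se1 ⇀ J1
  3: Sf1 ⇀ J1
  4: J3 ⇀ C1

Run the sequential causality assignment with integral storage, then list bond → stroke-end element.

b2 |J1  (Se1 fixes effort; stroke away)
b3 |Sf1  (source Sf1 imposes f)
b0 |J1  (J1: bond 3 brought flow, rest push out)
b1 |J2  (closing 0-jn rule on J2)
b4 |J3  (only one effort-in slot at J3)

#0 →J1
#1 →J2
#2 →J1
#3 →Sf1
#4 →J3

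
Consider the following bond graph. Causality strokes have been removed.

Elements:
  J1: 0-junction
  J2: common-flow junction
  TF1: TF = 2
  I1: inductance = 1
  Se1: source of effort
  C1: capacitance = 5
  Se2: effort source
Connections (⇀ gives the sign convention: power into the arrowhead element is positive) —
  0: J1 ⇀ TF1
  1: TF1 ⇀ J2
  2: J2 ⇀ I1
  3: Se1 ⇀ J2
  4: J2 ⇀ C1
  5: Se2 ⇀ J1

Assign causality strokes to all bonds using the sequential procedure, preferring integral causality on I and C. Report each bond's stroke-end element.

bond 3 stroke→J2  (Se1 fixes effort; stroke away)
bond 5 stroke→J1  (Se2: effort source, stroke at far end)
bond 0 stroke→TF1  (common-e at J1 fixed by 5)
bond 1 stroke→J2  (TF TF1: opposite of bond 0)
bond 2 stroke→I1  (I1 integral (f out))
bond 4 stroke→J2  (J2: bond 2 brought flow, rest push out)

bond 0 →TF1
bond 1 →J2
bond 2 →I1
bond 3 →J2
bond 4 →J2
bond 5 →J1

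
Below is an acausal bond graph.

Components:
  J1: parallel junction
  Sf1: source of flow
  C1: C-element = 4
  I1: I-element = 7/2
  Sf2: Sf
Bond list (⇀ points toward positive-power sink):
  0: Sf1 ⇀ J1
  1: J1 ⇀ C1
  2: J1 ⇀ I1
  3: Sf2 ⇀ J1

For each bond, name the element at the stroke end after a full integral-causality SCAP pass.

#0 stroke→Sf1
#1 stroke→J1
#2 stroke→I1
#3 stroke→Sf2

bond 0 stroke at Sf1  (Sf1: flow source, stroke at near end)
bond 3 stroke at Sf2  (source Sf2 imposes f)
bond 1 stroke at J1  (C1 outputs effort q/C1)
bond 2 stroke at I1  (0-jn J1 has e-setter on 1)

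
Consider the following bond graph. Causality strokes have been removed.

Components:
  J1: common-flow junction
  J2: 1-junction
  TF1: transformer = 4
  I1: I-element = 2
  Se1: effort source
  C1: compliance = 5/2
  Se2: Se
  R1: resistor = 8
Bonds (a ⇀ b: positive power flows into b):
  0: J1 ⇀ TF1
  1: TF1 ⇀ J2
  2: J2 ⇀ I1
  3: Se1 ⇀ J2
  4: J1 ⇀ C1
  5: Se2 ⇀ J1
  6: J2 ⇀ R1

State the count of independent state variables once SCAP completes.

2  (C1, I1 all integral)

bond 3 stroke→J2  (source Se1 imposes e)
bond 5 stroke→J1  (Se2: effort source, stroke at far end)
bond 2 stroke→I1  (I1: I, integral causality)
bond 1 stroke→J2  (common-f at J2 fixed by 2)
bond 6 stroke→J2  (J2 flow already set via bond 2)
bond 0 stroke→TF1  (through TF1, causality passes straight; one stroke at TF1)
bond 4 stroke→J1  (common-f at J1 fixed by 0)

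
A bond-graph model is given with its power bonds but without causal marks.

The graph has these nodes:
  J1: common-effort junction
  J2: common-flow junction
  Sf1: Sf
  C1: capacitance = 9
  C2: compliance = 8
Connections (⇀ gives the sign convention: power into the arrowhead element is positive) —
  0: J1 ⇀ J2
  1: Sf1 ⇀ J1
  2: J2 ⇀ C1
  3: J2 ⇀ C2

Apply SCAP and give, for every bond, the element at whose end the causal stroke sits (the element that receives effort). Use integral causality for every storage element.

#1 stroke at Sf1  (Sf1 fixes flow; stroke at Sf1)
#0 stroke at J1  (J1: last free bond brings effort in)
#2 stroke at J2  (J2: bond 0 brought flow, rest push out)
#3 stroke at J2  (J2 flow already set via bond 0)

b0 |J1
b1 |Sf1
b2 |J2
b3 |J2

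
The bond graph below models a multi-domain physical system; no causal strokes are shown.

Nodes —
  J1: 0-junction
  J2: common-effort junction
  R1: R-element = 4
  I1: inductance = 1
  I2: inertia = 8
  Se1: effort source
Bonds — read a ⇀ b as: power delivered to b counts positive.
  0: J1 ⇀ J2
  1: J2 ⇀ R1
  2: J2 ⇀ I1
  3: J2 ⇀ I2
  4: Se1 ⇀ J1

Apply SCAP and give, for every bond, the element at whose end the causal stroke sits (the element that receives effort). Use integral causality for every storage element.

#4 |J1  (Se1 fixes effort; stroke away)
#0 |J2  (common-e at J1 fixed by 4)
#1 |R1  (0-jn J2 has e-setter on 0)
#2 |I1  (common-e at J2 fixed by 0)
#3 |I2  (J2: bond 0 brought effort, rest push out)

β0 stroke→J2
β1 stroke→R1
β2 stroke→I1
β3 stroke→I2
β4 stroke→J1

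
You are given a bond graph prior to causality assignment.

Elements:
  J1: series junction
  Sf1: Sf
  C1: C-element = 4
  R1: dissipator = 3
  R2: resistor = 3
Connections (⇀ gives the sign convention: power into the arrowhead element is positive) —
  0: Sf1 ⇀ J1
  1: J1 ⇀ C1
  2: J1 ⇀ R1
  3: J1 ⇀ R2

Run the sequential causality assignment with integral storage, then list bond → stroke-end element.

b0 |Sf1
b1 |J1
b2 |J1
b3 |J1

bond 0 →Sf1  (source Sf1 imposes f)
bond 1 →J1  (J1 flow already set via bond 0)
bond 2 →J1  (J1 flow already set via bond 0)
bond 3 →J1  (1-jn J1 has f-setter on 0)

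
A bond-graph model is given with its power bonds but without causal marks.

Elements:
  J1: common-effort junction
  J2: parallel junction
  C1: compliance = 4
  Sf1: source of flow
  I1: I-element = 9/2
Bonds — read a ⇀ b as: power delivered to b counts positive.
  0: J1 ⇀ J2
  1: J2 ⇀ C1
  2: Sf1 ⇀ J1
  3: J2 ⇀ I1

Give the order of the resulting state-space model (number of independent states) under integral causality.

b2 →Sf1  (Sf1 fixes flow; stroke at Sf1)
b0 →J1  (J1 needs exactly one e-in)
b1 →J2  (C1 integral (e out))
b3 →I1  (common-e at J2 fixed by 1)

2  (C1, I1 all integral)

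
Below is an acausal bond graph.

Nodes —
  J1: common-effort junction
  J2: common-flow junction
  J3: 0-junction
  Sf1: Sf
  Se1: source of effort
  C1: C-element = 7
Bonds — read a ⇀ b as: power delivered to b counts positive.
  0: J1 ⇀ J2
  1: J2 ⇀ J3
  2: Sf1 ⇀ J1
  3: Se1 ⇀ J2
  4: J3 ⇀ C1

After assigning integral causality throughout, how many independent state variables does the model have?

bond 2 stroke→Sf1  (source Sf1 imposes f)
bond 3 stroke→J2  (Se1 (Se) sets effort on bond)
bond 0 stroke→J1  (only one effort-in slot at J1)
bond 1 stroke→J2  (J2: bond 0 brought flow, rest push out)
bond 4 stroke→J3  (J3 needs exactly one e-in)

1  (C1 all integral)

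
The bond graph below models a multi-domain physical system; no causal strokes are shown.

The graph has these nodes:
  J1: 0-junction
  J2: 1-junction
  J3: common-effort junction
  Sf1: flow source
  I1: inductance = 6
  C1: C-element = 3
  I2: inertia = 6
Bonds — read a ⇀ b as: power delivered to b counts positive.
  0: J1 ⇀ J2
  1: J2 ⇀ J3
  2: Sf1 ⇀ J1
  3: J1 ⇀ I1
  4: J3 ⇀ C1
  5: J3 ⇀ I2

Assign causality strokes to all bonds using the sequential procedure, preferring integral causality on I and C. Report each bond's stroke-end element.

#2 stroke at Sf1  (Sf1 fixes flow; stroke at Sf1)
#3 stroke at I1  (I1: I, integral causality)
#0 stroke at J1  (J1: last free bond brings effort in)
#1 stroke at J2  (J2: bond 0 brought flow, rest push out)
#4 stroke at J3  (C1 outputs effort q/C1)
#5 stroke at I2  (0-jn J3 has e-setter on 4)

β0 stroke at J1
β1 stroke at J2
β2 stroke at Sf1
β3 stroke at I1
β4 stroke at J3
β5 stroke at I2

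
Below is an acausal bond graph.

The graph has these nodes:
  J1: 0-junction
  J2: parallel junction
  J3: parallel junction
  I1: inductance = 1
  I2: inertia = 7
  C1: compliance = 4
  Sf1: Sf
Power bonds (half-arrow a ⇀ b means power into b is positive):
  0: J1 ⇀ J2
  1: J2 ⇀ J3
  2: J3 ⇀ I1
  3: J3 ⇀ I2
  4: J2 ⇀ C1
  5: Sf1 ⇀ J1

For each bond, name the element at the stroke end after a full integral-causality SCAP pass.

β5 →Sf1  (Sf1 fixes flow; stroke at Sf1)
β0 →J1  (J1: last free bond brings effort in)
β2 →I1  (I1: I, integral causality)
β3 →I2  (I2 outputs flow p/I2)
β1 →J3  (closing 0-jn rule on J3)
β4 →J2  (closing 0-jn rule on J2)

b0 stroke at J1
b1 stroke at J3
b2 stroke at I1
b3 stroke at I2
b4 stroke at J2
b5 stroke at Sf1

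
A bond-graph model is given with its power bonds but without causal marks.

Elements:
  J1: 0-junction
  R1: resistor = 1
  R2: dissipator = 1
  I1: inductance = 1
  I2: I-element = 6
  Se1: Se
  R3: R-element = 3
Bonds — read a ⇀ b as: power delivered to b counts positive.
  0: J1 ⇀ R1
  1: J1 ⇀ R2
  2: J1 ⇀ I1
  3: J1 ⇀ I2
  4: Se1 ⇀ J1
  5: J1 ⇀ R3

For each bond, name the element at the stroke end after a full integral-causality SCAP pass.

b0 stroke at R1
b1 stroke at R2
b2 stroke at I1
b3 stroke at I2
b4 stroke at J1
b5 stroke at R3

β4 stroke→J1  (source Se1 imposes e)
β0 stroke→R1  (0-jn J1 has e-setter on 4)
β1 stroke→R2  (J1: bond 4 brought effort, rest push out)
β2 stroke→I1  (J1 effort already set via bond 4)
β3 stroke→I2  (J1: bond 4 brought effort, rest push out)
β5 stroke→R3  (common-e at J1 fixed by 4)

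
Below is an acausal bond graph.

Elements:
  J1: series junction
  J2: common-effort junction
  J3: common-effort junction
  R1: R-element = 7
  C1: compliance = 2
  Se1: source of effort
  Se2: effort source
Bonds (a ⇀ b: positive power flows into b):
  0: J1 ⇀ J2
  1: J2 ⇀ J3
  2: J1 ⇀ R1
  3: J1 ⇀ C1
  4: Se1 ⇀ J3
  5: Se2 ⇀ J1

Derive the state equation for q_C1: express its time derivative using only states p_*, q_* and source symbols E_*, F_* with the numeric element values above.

dq_C1/dt = -E_Se1/7 + E_Se2/7 - q_C1/14

β4 |J3  (Se1 fixes effort; stroke away)
β5 |J1  (Se2: effort source, stroke at far end)
β1 |J2  (J3 effort already set via bond 4)
β0 |J1  (J2: bond 1 brought effort, rest push out)
β3 |J1  (C1: C, integral causality)
β2 |R1  (J1 needs exactly one f-in)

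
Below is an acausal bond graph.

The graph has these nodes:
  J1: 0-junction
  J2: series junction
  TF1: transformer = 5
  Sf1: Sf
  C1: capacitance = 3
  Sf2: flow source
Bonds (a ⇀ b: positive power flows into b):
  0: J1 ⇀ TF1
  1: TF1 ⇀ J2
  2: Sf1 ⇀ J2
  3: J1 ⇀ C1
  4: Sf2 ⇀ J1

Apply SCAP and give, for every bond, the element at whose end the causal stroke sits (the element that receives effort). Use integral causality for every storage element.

β0 →TF1
β1 →J2
β2 →Sf1
β3 →J1
β4 →Sf2

b2 stroke at Sf1  (Sf1 (Sf) sets flow on bond)
b4 stroke at Sf2  (Sf2 (Sf) sets flow on bond)
b1 stroke at J2  (1-jn J2 has f-setter on 2)
b0 stroke at TF1  (through TF1, causality passes straight; one stroke at TF1)
b3 stroke at J1  (J1 needs exactly one e-in)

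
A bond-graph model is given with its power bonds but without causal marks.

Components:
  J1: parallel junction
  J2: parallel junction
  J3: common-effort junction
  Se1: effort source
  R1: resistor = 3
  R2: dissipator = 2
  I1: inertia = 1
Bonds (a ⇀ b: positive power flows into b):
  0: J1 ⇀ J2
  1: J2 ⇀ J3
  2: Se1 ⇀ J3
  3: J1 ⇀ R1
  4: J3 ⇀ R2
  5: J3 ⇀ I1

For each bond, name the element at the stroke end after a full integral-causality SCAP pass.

b0 stroke at J1
b1 stroke at J2
b2 stroke at J3
b3 stroke at R1
b4 stroke at R2
b5 stroke at I1

β2 |J3  (Se1 fixes effort; stroke away)
β1 |J2  (0-jn J3 has e-setter on 2)
β4 |R2  (J3: bond 2 brought effort, rest push out)
β5 |I1  (0-jn J3 has e-setter on 2)
β0 |J1  (0-jn J2 has e-setter on 1)
β3 |R1  (J1: bond 0 brought effort, rest push out)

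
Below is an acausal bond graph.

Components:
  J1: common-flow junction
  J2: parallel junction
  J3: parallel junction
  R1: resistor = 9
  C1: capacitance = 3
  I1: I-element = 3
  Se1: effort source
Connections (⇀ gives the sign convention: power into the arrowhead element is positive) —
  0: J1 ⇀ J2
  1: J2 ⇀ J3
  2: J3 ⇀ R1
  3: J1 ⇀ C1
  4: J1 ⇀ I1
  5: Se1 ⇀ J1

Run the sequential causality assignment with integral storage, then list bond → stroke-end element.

bond 0 stroke at J1
bond 1 stroke at J2
bond 2 stroke at J3
bond 3 stroke at J1
bond 4 stroke at I1
bond 5 stroke at J1

β5 →J1  (Se1: effort source, stroke at far end)
β3 →J1  (C1 integral (e out))
β4 →I1  (prefer integral on I1)
β0 →J1  (common-f at J1 fixed by 4)
β1 →J2  (J2: last free bond brings effort in)
β2 →J3  (J3 needs exactly one e-in)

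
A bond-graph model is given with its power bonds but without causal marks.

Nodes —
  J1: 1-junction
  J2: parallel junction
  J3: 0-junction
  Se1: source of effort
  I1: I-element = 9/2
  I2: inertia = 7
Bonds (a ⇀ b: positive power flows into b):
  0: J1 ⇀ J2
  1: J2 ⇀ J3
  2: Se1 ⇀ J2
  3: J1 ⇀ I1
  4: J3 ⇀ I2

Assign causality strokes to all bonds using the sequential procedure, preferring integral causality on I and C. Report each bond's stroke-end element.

bond 0 stroke→J1
bond 1 stroke→J3
bond 2 stroke→J2
bond 3 stroke→I1
bond 4 stroke→I2

β2 stroke→J2  (Se1 (Se) sets effort on bond)
β0 stroke→J1  (J2: bond 2 brought effort, rest push out)
β1 stroke→J3  (J2: bond 2 brought effort, rest push out)
β4 stroke→I2  (J3: bond 1 brought effort, rest push out)
β3 stroke→I1  (closing 1-jn rule on J1)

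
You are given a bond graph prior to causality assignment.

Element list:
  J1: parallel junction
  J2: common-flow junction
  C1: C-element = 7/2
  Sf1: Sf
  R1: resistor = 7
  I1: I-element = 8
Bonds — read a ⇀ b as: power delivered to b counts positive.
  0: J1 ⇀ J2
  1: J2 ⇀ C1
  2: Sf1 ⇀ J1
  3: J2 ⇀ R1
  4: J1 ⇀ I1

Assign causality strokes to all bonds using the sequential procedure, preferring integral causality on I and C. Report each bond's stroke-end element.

#2 |Sf1  (Sf1: flow source, stroke at near end)
#1 |J2  (prefer integral on C1)
#4 |I1  (I1 integral (f out))
#0 |J1  (J1 needs exactly one e-in)
#3 |J2  (J2: bond 0 brought flow, rest push out)

#0 stroke at J1
#1 stroke at J2
#2 stroke at Sf1
#3 stroke at J2
#4 stroke at I1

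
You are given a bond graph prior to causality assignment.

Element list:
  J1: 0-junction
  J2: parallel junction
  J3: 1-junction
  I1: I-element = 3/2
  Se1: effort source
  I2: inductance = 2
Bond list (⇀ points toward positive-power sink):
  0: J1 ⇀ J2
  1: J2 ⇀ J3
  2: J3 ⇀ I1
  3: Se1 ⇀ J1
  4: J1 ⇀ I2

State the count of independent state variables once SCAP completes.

bond 3 stroke→J1  (Se1: effort source, stroke at far end)
bond 0 stroke→J2  (J1: bond 3 brought effort, rest push out)
bond 4 stroke→I2  (J1 effort already set via bond 3)
bond 1 stroke→J3  (0-jn J2 has e-setter on 0)
bond 2 stroke→I1  (J3: last free bond brings flow in)

2  (I1, I2 all integral)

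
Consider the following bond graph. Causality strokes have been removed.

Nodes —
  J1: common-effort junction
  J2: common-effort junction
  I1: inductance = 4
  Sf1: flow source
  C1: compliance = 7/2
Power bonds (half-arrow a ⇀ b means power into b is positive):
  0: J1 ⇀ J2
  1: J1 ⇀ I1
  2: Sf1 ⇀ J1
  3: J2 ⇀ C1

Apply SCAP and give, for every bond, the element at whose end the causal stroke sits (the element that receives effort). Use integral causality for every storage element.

#2 |Sf1  (Sf1 fixes flow; stroke at Sf1)
#1 |I1  (I1 outputs flow p/I1)
#0 |J1  (only one effort-in slot at J1)
#3 |J2  (only one effort-in slot at J2)

#0 stroke→J1
#1 stroke→I1
#2 stroke→Sf1
#3 stroke→J2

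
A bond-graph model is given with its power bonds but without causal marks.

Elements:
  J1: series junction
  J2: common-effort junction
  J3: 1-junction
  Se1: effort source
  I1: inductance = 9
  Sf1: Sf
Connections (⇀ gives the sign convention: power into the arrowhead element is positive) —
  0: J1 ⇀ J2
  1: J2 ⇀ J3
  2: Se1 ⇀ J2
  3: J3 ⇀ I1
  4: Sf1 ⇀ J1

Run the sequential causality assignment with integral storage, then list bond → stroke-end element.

β2 |J2  (Se1: effort source, stroke at far end)
β4 |Sf1  (Sf1 (Sf) sets flow on bond)
β0 |J1  (J1: bond 4 brought flow, rest push out)
β1 |J3  (J2: bond 2 brought effort, rest push out)
β3 |I1  (closing 1-jn rule on J3)

β0 stroke at J1
β1 stroke at J3
β2 stroke at J2
β3 stroke at I1
β4 stroke at Sf1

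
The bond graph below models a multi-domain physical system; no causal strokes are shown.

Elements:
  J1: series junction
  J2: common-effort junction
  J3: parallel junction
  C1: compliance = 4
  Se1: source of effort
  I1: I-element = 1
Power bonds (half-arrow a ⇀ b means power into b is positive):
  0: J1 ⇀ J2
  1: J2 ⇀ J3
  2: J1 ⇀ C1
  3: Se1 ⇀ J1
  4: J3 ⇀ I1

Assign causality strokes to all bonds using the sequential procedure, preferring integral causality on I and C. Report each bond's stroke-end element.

b0 |J2
b1 |J3
b2 |J1
b3 |J1
b4 |I1

β3 stroke at J1  (Se1 (Se) sets effort on bond)
β2 stroke at J1  (C1: C, integral causality)
β0 stroke at J2  (J1: last free bond brings flow in)
β1 stroke at J3  (0-jn J2 has e-setter on 0)
β4 stroke at I1  (J3 effort already set via bond 1)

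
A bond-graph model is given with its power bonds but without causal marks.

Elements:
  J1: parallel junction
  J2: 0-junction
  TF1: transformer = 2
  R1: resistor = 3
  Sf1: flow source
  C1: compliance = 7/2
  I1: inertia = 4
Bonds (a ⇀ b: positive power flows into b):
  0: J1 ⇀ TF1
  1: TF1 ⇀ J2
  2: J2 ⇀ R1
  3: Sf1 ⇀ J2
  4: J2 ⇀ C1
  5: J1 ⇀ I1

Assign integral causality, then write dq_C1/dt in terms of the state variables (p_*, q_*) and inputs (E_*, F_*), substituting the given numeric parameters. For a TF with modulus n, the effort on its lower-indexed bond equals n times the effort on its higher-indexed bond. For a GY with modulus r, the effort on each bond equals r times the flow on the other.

dq_C1/dt = F_Sf1 - p_I1/2 - 2*q_C1/21

bond 3 →Sf1  (Sf1: flow source, stroke at near end)
bond 4 →J2  (C1 integral (e out))
bond 1 →TF1  (J2 effort already set via bond 4)
bond 2 →R1  (J2: bond 4 brought effort, rest push out)
bond 0 →J1  (TF1: transformer flips bond 1)
bond 5 →I1  (common-e at J1 fixed by 0)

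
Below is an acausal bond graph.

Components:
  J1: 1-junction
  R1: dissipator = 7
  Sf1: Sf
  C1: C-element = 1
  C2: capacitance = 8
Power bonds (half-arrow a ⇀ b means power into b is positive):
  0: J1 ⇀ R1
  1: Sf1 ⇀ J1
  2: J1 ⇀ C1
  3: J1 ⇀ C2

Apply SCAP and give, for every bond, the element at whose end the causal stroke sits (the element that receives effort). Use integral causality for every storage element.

β1 |Sf1  (Sf1 fixes flow; stroke at Sf1)
β0 |J1  (1-jn J1 has f-setter on 1)
β2 |J1  (J1 flow already set via bond 1)
β3 |J1  (J1: bond 1 brought flow, rest push out)

bond 0 →J1
bond 1 →Sf1
bond 2 →J1
bond 3 →J1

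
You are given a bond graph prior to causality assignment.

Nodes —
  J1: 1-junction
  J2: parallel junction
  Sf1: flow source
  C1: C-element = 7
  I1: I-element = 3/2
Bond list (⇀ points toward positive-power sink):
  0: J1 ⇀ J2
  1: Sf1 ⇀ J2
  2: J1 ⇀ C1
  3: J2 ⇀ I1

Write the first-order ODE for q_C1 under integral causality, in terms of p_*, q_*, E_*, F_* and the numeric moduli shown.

dq_C1/dt = -F_Sf1 + 2*p_I1/3

β1 stroke→Sf1  (Sf1 fixes flow; stroke at Sf1)
β2 stroke→J1  (C1 outputs effort q/C1)
β0 stroke→J2  (J1: last free bond brings flow in)
β3 stroke→I1  (common-e at J2 fixed by 0)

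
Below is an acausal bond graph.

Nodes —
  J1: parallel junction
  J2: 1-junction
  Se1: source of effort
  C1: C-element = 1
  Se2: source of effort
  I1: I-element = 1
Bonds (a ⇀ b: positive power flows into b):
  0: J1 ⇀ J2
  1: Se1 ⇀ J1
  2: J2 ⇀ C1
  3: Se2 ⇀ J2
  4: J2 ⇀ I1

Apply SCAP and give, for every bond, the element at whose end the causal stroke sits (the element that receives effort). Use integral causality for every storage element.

b0 |J2
b1 |J1
b2 |J2
b3 |J2
b4 |I1

#1 |J1  (Se1 fixes effort; stroke away)
#3 |J2  (Se2 (Se) sets effort on bond)
#0 |J2  (J1 effort already set via bond 1)
#2 |J2  (prefer integral on C1)
#4 |I1  (J2: last free bond brings flow in)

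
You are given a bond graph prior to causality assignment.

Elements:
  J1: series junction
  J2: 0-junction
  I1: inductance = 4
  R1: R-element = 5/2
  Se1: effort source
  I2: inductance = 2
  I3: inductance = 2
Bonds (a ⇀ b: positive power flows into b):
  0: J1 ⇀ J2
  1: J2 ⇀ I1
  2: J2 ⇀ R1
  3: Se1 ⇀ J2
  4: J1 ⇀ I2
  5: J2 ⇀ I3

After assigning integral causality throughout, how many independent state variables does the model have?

bond 3 stroke→J2  (source Se1 imposes e)
bond 0 stroke→J1  (common-e at J2 fixed by 3)
bond 1 stroke→I1  (J2 effort already set via bond 3)
bond 2 stroke→R1  (J2 effort already set via bond 3)
bond 5 stroke→I3  (common-e at J2 fixed by 3)
bond 4 stroke→I2  (J1: last free bond brings flow in)

3  (I1, I2, I3 all integral)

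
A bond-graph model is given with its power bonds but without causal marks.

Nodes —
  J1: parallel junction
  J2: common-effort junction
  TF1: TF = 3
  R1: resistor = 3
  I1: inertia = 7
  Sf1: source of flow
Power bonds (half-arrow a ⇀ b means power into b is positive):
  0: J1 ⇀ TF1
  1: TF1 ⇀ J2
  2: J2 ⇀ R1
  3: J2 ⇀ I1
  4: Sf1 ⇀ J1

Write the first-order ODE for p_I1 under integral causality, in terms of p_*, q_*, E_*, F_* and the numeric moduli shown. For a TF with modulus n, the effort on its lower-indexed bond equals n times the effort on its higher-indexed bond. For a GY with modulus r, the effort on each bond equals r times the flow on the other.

β4 stroke→Sf1  (Sf1 fixes flow; stroke at Sf1)
β0 stroke→J1  (J1: last free bond brings effort in)
β1 stroke→TF1  (TF1 one-in-one-out from 0)
β3 stroke→I1  (I1 outputs flow p/I1)
β2 stroke→J2  (closing 0-jn rule on J2)

dp_I1/dt = 9*F_Sf1 - 3*p_I1/7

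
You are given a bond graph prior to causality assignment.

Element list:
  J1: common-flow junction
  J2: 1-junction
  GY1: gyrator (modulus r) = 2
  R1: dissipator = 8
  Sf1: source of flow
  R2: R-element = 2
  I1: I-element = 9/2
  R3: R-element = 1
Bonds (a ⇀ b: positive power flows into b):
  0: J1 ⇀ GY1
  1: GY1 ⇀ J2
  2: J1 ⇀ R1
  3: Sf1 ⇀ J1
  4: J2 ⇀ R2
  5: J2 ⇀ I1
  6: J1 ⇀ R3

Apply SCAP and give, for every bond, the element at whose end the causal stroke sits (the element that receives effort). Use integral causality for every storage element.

β0 stroke at J1
β1 stroke at J2
β2 stroke at J1
β3 stroke at Sf1
β4 stroke at J2
β5 stroke at I1
β6 stroke at J1

β3 →Sf1  (Sf1 (Sf) sets flow on bond)
β0 →J1  (J1: bond 3 brought flow, rest push out)
β2 →J1  (J1 flow already set via bond 3)
β6 →J1  (common-f at J1 fixed by 3)
β1 →J2  (GY1 both-in/both-out from 0)
β5 →I1  (I1 integral (f out))
β4 →J2  (J2: bond 5 brought flow, rest push out)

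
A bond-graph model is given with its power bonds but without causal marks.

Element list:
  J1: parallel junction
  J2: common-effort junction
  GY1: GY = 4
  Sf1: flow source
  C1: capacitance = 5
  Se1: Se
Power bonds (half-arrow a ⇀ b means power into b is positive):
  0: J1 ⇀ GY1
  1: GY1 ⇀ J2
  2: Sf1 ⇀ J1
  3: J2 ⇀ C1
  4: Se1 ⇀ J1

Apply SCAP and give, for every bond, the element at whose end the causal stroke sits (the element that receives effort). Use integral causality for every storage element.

bond 0 →GY1
bond 1 →GY1
bond 2 →Sf1
bond 3 →J2
bond 4 →J1

β2 |Sf1  (Sf1: flow source, stroke at near end)
β4 |J1  (source Se1 imposes e)
β0 |GY1  (J1: bond 4 brought effort, rest push out)
β1 |GY1  (GY GY1: same side as bond 0)
β3 |J2  (closing 0-jn rule on J2)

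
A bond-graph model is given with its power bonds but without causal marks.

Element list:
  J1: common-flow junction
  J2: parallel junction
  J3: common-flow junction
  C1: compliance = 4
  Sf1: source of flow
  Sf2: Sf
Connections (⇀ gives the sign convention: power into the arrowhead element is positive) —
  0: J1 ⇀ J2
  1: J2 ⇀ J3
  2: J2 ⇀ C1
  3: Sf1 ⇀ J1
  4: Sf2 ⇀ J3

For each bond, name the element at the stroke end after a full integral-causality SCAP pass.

β0 |J1
β1 |J3
β2 |J2
β3 |Sf1
β4 |Sf2

#3 stroke→Sf1  (Sf1 (Sf) sets flow on bond)
#4 stroke→Sf2  (Sf2 fixes flow; stroke at Sf2)
#0 stroke→J1  (1-jn J1 has f-setter on 3)
#1 stroke→J3  (1-jn J3 has f-setter on 4)
#2 stroke→J2  (only one effort-in slot at J2)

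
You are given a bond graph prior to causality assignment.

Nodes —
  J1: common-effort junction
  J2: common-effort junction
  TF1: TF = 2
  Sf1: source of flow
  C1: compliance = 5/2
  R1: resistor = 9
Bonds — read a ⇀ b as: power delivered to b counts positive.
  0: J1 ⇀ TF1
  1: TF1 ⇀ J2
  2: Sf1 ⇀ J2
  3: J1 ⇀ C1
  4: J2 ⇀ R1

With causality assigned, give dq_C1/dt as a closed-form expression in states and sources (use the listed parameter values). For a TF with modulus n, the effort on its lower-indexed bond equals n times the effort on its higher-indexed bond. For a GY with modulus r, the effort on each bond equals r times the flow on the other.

b2 stroke→Sf1  (Sf1 (Sf) sets flow on bond)
b3 stroke→J1  (C1: C, integral causality)
b0 stroke→TF1  (common-e at J1 fixed by 3)
b1 stroke→J2  (TF1 one-in-one-out from 0)
b4 stroke→R1  (J2: bond 1 brought effort, rest push out)

dq_C1/dt = F_Sf1/2 - q_C1/90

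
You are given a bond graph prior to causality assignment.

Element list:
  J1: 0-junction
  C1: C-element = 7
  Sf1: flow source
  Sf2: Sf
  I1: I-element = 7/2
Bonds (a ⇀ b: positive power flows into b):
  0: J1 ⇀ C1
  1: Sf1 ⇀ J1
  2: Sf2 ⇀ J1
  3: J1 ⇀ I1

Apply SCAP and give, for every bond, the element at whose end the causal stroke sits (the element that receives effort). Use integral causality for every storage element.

β1 stroke at Sf1  (source Sf1 imposes f)
β2 stroke at Sf2  (Sf2: flow source, stroke at near end)
β0 stroke at J1  (C1 outputs effort q/C1)
β3 stroke at I1  (common-e at J1 fixed by 0)

#0 stroke→J1
#1 stroke→Sf1
#2 stroke→Sf2
#3 stroke→I1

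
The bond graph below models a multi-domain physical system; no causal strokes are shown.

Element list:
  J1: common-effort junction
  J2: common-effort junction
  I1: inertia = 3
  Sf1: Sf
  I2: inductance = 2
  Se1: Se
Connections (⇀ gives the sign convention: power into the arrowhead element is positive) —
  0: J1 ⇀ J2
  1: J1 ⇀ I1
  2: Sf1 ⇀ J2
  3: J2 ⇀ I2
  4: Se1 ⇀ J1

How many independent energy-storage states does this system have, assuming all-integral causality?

2  (I1, I2 all integral)

β2 →Sf1  (Sf1: flow source, stroke at near end)
β4 →J1  (source Se1 imposes e)
β0 →J2  (0-jn J1 has e-setter on 4)
β1 →I1  (J1: bond 4 brought effort, rest push out)
β3 →I2  (0-jn J2 has e-setter on 0)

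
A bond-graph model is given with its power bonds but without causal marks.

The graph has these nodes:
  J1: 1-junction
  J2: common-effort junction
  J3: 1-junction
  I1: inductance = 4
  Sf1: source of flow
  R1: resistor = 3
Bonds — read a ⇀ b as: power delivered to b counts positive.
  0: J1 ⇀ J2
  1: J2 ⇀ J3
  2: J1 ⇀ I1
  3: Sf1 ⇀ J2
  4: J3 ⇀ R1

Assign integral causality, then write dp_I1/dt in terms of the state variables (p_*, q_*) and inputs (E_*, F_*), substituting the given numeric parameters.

β3 |Sf1  (Sf1 fixes flow; stroke at Sf1)
β2 |I1  (I1 outputs flow p/I1)
β0 |J1  (common-f at J1 fixed by 2)
β1 |J2  (only one effort-in slot at J2)
β4 |J3  (J3: bond 1 brought flow, rest push out)

dp_I1/dt = -3*F_Sf1 - 3*p_I1/4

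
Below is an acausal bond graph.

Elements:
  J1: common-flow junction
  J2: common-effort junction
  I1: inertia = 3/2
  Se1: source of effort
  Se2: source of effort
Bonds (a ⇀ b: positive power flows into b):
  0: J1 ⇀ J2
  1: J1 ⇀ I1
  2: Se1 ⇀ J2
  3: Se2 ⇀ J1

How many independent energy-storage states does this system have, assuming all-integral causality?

1  (I1 all integral)

#2 →J2  (Se1 fixes effort; stroke away)
#3 →J1  (Se2 (Se) sets effort on bond)
#0 →J1  (J2: bond 2 brought effort, rest push out)
#1 →I1  (only one flow-in slot at J1)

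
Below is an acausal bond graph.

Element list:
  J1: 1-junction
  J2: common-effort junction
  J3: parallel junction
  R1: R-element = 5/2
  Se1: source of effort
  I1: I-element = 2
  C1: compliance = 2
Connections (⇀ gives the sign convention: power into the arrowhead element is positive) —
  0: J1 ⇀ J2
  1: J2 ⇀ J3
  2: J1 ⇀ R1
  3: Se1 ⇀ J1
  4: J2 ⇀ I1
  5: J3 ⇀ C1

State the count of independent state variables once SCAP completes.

2  (C1, I1 all integral)

β3 |J1  (Se1 fixes effort; stroke away)
β4 |I1  (I1 outputs flow p/I1)
β5 |J3  (C1: C, integral causality)
β1 |J2  (J3 effort already set via bond 5)
β0 |J1  (common-e at J2 fixed by 1)
β2 |R1  (J1: last free bond brings flow in)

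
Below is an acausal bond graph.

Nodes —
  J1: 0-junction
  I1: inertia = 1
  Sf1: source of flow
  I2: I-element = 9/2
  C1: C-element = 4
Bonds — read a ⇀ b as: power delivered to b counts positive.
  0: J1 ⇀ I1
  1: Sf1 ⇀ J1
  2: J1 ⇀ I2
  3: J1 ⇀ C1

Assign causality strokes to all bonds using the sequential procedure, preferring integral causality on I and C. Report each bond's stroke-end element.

b1 →Sf1  (Sf1 (Sf) sets flow on bond)
b0 →I1  (I1: I, integral causality)
b2 →I2  (prefer integral on I2)
b3 →J1  (J1 needs exactly one e-in)

#0 stroke at I1
#1 stroke at Sf1
#2 stroke at I2
#3 stroke at J1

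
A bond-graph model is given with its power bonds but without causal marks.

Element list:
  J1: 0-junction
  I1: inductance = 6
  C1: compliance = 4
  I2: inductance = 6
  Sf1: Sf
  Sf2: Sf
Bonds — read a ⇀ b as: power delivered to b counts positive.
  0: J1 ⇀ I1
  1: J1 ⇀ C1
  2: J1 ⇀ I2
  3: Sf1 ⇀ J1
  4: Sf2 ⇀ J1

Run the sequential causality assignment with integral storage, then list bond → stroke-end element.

bond 0 stroke at I1
bond 1 stroke at J1
bond 2 stroke at I2
bond 3 stroke at Sf1
bond 4 stroke at Sf2

β3 stroke at Sf1  (Sf1 (Sf) sets flow on bond)
β4 stroke at Sf2  (Sf2: flow source, stroke at near end)
β0 stroke at I1  (I1: I, integral causality)
β1 stroke at J1  (C1: C, integral causality)
β2 stroke at I2  (J1 effort already set via bond 1)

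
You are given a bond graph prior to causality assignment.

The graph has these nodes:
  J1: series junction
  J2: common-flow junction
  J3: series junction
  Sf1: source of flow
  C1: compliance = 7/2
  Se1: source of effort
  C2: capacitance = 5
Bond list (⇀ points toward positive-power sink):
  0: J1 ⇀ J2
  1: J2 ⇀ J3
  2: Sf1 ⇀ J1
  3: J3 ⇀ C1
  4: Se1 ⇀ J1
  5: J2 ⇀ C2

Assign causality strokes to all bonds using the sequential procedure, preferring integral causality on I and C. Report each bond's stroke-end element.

b2 →Sf1  (Sf1 fixes flow; stroke at Sf1)
b4 →J1  (Se1 (Se) sets effort on bond)
b0 →J1  (J1: bond 2 brought flow, rest push out)
b1 →J2  (J2: bond 0 brought flow, rest push out)
b5 →J2  (1-jn J2 has f-setter on 0)
b3 →J3  (J3: bond 1 brought flow, rest push out)

b0 stroke at J1
b1 stroke at J2
b2 stroke at Sf1
b3 stroke at J3
b4 stroke at J1
b5 stroke at J2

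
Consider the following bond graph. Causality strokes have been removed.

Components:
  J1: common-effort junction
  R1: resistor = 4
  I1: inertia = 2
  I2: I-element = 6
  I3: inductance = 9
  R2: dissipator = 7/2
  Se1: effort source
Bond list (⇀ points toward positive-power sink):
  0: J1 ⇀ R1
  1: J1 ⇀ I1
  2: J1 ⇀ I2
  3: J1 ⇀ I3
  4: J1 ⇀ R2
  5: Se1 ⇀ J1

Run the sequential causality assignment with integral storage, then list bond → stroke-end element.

β0 |R1
β1 |I1
β2 |I2
β3 |I3
β4 |R2
β5 |J1

β5 →J1  (Se1 fixes effort; stroke away)
β0 →R1  (J1 effort already set via bond 5)
β1 →I1  (0-jn J1 has e-setter on 5)
β2 →I2  (0-jn J1 has e-setter on 5)
β3 →I3  (J1 effort already set via bond 5)
β4 →R2  (J1: bond 5 brought effort, rest push out)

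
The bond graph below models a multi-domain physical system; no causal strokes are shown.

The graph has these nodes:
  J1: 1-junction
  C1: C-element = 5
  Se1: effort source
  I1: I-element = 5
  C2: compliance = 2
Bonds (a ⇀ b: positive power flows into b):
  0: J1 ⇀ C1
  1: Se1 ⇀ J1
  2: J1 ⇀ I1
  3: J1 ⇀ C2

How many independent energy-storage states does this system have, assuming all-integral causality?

#1 →J1  (Se1: effort source, stroke at far end)
#0 →J1  (prefer integral on C1)
#2 →I1  (I1 outputs flow p/I1)
#3 →J1  (J1: bond 2 brought flow, rest push out)

3  (C1, C2, I1 all integral)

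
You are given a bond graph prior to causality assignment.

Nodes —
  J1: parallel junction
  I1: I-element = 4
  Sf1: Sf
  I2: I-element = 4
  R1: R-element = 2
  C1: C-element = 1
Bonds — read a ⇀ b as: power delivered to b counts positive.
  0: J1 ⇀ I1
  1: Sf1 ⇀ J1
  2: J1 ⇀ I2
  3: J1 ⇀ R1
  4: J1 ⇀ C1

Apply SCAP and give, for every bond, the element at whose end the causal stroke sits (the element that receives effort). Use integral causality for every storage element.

#1 →Sf1  (source Sf1 imposes f)
#0 →I1  (I1: I, integral causality)
#2 →I2  (prefer integral on I2)
#4 →J1  (C1: C, integral causality)
#3 →R1  (0-jn J1 has e-setter on 4)

β0 stroke→I1
β1 stroke→Sf1
β2 stroke→I2
β3 stroke→R1
β4 stroke→J1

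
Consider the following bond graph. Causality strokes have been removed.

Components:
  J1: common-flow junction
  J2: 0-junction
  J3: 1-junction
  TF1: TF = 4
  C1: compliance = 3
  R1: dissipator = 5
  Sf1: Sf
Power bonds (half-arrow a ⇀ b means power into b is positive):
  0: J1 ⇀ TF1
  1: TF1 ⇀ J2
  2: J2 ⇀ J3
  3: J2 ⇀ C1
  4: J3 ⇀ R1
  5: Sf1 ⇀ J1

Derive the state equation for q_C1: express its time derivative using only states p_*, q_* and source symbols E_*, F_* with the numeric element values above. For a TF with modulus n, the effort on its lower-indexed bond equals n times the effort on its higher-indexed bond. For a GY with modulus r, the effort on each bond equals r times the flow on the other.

β5 →Sf1  (source Sf1 imposes f)
β0 →J1  (1-jn J1 has f-setter on 5)
β1 →TF1  (TF TF1: opposite of bond 0)
β3 →J2  (C1 outputs effort q/C1)
β2 →J3  (common-e at J2 fixed by 3)
β4 →R1  (J3 needs exactly one f-in)

dq_C1/dt = 4*F_Sf1 - q_C1/15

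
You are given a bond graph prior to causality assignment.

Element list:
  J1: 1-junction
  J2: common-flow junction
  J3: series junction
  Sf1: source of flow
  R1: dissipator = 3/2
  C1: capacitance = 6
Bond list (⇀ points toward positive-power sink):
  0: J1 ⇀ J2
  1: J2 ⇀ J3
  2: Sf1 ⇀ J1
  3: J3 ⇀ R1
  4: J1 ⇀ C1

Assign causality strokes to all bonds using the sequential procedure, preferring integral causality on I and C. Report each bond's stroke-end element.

β2 →Sf1  (Sf1: flow source, stroke at near end)
β0 →J1  (1-jn J1 has f-setter on 2)
β4 →J1  (J1 flow already set via bond 2)
β1 →J2  (J2 flow already set via bond 0)
β3 →J3  (J3 flow already set via bond 1)

β0 |J1
β1 |J2
β2 |Sf1
β3 |J3
β4 |J1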